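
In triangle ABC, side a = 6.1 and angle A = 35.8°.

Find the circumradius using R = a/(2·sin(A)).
R = a/(2·sin(A)) = 6.1/(2·sin(35.8°))
sin(35.8°) ≈ 0.584958
R ≈ 6.1/(2·0.584958) = 6.1/1.16992 ≈ 5.21405

R = 5.214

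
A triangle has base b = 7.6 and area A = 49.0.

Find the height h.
A = ½·b·h  ⇒  h = 2A/b = 2·49.0/7.6 = 98/7.6 ≈ 12.8947

h = 12.89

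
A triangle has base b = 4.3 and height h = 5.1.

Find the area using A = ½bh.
A = ½·b·h = ½·4.3·5.1 = ½·21.93 = 10.965

Area = 10.965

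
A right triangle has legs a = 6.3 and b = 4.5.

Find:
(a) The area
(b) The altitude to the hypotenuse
(a) The legs are perpendicular, so Area = ½·a·b = ½·6.3·4.5 = ½·28.35 = 14.175
(b) Hypotenuse c = √(a² + b²) = √(39.69 + 20.25) = √59.94 ≈ 7.74209
    Area = ½·c·h_c  ⇒  h_c = 2·Area/c = 28.35/7.74209 ≈ 3.6618

Area = 14.175, h_c = 3.662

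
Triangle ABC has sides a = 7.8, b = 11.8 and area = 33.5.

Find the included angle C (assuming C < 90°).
Area = ½·a·b·sin(C)  ⇒  sin(C) = 2·Area/(a·b) = 2·33.5/(7.8·11.8) = 67/92.04 ≈ 0.727944
C = arcsin(0.727944) ≈ 46.7143° (taking the acute solution since C < 90°)

C = 46.71°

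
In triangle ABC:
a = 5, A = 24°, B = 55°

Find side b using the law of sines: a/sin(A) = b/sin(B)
a/sin(A) = b/sin(B)  ⇒  b = a·sin(B)/sin(A) = 5·sin(55°)/sin(24°)
sin(55°) ≈ 0.819152, sin(24°) ≈ 0.406737
b ≈ 5·0.819152/0.406737 ≈ 4.09576/0.406737 ≈ 10.0698

b = 10.07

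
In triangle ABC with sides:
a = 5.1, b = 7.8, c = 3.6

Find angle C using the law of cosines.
c² = a² + b² − 2ab·cos(C)  ⇒  cos(C) = (a² + b² − c²)/(2ab)
cos(C) = (5.1² + 7.8² − 3.6²)/(2·5.1·7.8) = (26.01 + 60.84 − 12.96)/79.56 = 73.89/79.56 ≈ 0.928733
C = arccos(0.928733) ≈ 21.7618°

C = 21.76°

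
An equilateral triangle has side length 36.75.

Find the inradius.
r = Area/s with s the semi-perimeter.
Area = (√3/4)·36.75² = (√3/4)·1350.5625 ≈ 0.433013·1350.5625 ≈ 584.811
s = 3·36.75/2 = 55.125
r ≈ 584.811/55.125 ≈ 10.6088
(Equivalently r = side/(2√3) = 36.75/3.4641 ≈ 10.6088.)

r = 10.61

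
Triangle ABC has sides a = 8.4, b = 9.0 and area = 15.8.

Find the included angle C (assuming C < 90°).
Area = ½·a·b·sin(C)  ⇒  sin(C) = 2·Area/(a·b) = 2·15.8/(8.4·9.0) = 31.6/75.6 ≈ 0.417989
C = arcsin(0.417989) ≈ 24.7077° (taking the acute solution since C < 90°)

C = 24.71°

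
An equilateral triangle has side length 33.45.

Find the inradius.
r = Area/s with s the semi-perimeter.
Area = (√3/4)·33.45² = (√3/4)·1118.9025 ≈ 0.433013·1118.9025 ≈ 484.499
s = 3·33.45/2 = 50.175
r ≈ 484.499/50.175 ≈ 9.65618
(Equivalently r = side/(2√3) = 33.45/3.4641 ≈ 9.65618.)

r = 9.656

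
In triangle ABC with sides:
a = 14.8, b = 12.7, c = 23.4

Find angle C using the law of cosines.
c² = a² + b² − 2ab·cos(C)  ⇒  cos(C) = (a² + b² − c²)/(2ab)
cos(C) = (14.8² + 12.7² − 23.4²)/(2·14.8·12.7) = (219.04 + 161.29 − 547.56)/375.92 = -167.23/375.92 ≈ -0.444855
C = arccos(-0.444855) ≈ 116.414°

C = 116.4°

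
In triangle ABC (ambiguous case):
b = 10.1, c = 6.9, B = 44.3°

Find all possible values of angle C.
b/sin(B) = c/sin(C)  ⇒  sin(C) = c·sin(B)/b = 6.9·sin(44.3°)/10.1
sin(44.3°) ≈ 0.698415
sin(C) ≈ 6.9·0.698415/10.1 ≈ 4.81907/10.1 ≈ 0.477135
Candidate 1: C₁ = arcsin(0.477135) ≈ 28.4985°  →  A = 180° − 44.3° − 28.4985° ≈ 107.202° > 0, valid
Candidate 2: C₂ = 180° − C₁ ≈ 151.502°  →  A = 180° − 44.3° − 151.502° ≈ -15.8015° ≤ 0, not a valid triangle

C = 28.5° (one solution)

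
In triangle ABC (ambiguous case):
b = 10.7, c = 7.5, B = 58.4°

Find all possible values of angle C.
b/sin(B) = c/sin(C)  ⇒  sin(C) = c·sin(B)/b = 7.5·sin(58.4°)/10.7
sin(58.4°) ≈ 0.851727
sin(C) ≈ 7.5·0.851727/10.7 ≈ 6.38795/10.7 ≈ 0.597005
Candidate 1: C₁ = arcsin(0.597005) ≈ 36.6557°  →  A = 180° − 58.4° − 36.6557° ≈ 84.9443° > 0, valid
Candidate 2: C₂ = 180° − C₁ ≈ 143.344°  →  A = 180° − 58.4° − 143.344° ≈ -21.7443° ≤ 0, not a valid triangle

C = 36.66° (one solution)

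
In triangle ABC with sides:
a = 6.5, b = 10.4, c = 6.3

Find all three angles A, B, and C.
Law of cosines for each angle (a² = 42.25, b² = 108.16, c² = 39.69):
cos(A) = (b² + c² − a²)/(2bc) = (108.16 + 39.69 − 42.25)/(2·10.4·6.3) = 105.6/131.04 ≈ 0.805861  ⇒  A ≈ 36.3065°
cos(B) = (a² + c² − b²)/(2ac) = (42.25 + 39.69 − 108.16)/(2·6.5·6.3) = -26.22/81.9 ≈ -0.320147  ⇒  B ≈ 108.672°
cos(C) = (a² + b² − c²)/(2ab) = (42.25 + 108.16 − 39.69)/(2·6.5·10.4) = 110.72/135.2 ≈ 0.818935  ⇒  C ≈ 35.0217°
Check: A + B + C ≈ 180°

A = 36.31°, B = 108.7°, C = 35.02°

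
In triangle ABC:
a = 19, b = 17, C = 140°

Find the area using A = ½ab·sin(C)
A = ½·a·b·sin(C) = ½·19·17·sin(140°)
sin(140°) ≈ 0.642788
A ≈ ½·323·0.642788 = 161.5·0.642788 ≈ 103.81

Area = 103.8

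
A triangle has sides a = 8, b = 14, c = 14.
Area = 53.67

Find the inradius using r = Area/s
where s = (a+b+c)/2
s = (8 + 14 + 14)/2 = 36/2 = 18
r = Area/s = 53.67/18 ≈ 2.98167

r = 2.982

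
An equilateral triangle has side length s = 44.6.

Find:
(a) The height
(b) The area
(a) The height splits the triangle into two 30-60-90 halves: h = s·√3/2 = 44.6·1.73205/2 ≈ 77.2495/2 ≈ 38.6247
(b) Area = (√3/4)·s² = (√3/4)·44.6² = (√3/4)·1989.16 ≈ 0.433013·1989.16 ≈ 861.332

Height = 38.62, Area = 861.3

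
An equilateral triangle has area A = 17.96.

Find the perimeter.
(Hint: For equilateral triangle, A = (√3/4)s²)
A = (√3/4)s²  ⇒  s² = 4A/√3 = 4·17.96/√3 = 71.84/1.73205 ≈ 41.4768
s ≈ √41.4768 ≈ 6.44025
Perimeter = 3s ≈ 3·6.44025 ≈ 19.3208

Perimeter = 19.32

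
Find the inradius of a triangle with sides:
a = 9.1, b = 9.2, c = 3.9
r = Area/s where s is the semi-perimeter.
s = (9.1 + 9.2 + 3.9)/2 = 22.2/2 = 11.1
Area = √(s(s−a)(s−b)(s−c)) = √(11.1·2·1.9·7.2) ≈ √303.696 ≈ 17.4269
r ≈ 17.4269/11.1 ≈ 1.56999

r = 1.57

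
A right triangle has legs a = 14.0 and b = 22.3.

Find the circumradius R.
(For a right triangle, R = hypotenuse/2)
Hypotenuse c = √(a² + b²) = √(196 + 497.29) = √693.29 ≈ 26.3304
R = c/2 ≈ 26.3304/2 ≈ 13.1652

R = 13.17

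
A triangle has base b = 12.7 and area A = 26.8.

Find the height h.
A = ½·b·h  ⇒  h = 2A/b = 2·26.8/12.7 = 53.6/12.7 ≈ 4.22047

h = 4.22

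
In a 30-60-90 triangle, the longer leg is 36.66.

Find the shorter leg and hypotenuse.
In a 30-60-90 triangle the sides are in ratio 1 : √3 : 2, so short leg = long leg/√3 and hypotenuse = 2·(short leg).
Short leg = 36.66/√3 ≈ 36.66/1.73205 ≈ 21.1657
Hypotenuse = 2·21.1657 ≈ 42.3313

Short leg = 21.17, Hypotenuse = 42.33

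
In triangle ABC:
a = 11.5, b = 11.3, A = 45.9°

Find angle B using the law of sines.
a/sin(A) = b/sin(B)  ⇒  sin(B) = b·sin(A)/a = 11.3·sin(45.9°)/11.5
sin(45.9°) ≈ 0.718126
sin(B) ≈ 11.3·0.718126/11.5 ≈ 8.11483/11.5 ≈ 0.705637
B = arcsin(0.705637) ≈ 44.881°
(Since b ≤ a we need B ≤ A, so the obtuse alternative 180° − 44.881° ≈ 135.119° is rejected.)

B = 44.88°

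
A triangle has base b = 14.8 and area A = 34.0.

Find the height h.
A = ½·b·h  ⇒  h = 2A/b = 2·34.0/14.8 = 68/14.8 ≈ 4.59459

h = 4.595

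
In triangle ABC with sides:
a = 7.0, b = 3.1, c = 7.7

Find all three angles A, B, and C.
Law of cosines for each angle (a² = 49, b² = 9.61, c² = 59.29):
cos(A) = (b² + c² − a²)/(2bc) = (9.61 + 59.29 − 49)/(2·3.1·7.7) = 19.9/47.74 ≈ 0.416841  ⇒  A ≈ 65.3647°
cos(B) = (a² + c² − b²)/(2ac) = (49 + 59.29 − 9.61)/(2·7.0·7.7) = 98.68/107.8 ≈ 0.915399  ⇒  B ≈ 23.7376°
cos(C) = (a² + b² − c²)/(2ab) = (49 + 9.61 − 59.29)/(2·7.0·3.1) = -0.68/43.4 ≈ -0.0156682  ⇒  C ≈ 90.8978°
Check: A + B + C ≈ 180°

A = 65.36°, B = 23.74°, C = 90.9°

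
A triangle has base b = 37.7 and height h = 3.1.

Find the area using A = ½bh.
A = ½·b·h = ½·37.7·3.1 = ½·116.87 = 58.435

Area = 58.435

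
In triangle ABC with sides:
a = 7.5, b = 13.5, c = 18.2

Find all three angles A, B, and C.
Law of cosines for each angle (a² = 56.25, b² = 182.25, c² = 331.24):
cos(A) = (b² + c² − a²)/(2bc) = (182.25 + 331.24 − 56.25)/(2·13.5·18.2) = 457.24/491.4 ≈ 0.930484  ⇒  A ≈ 21.4896°
cos(B) = (a² + c² − b²)/(2ac) = (56.25 + 331.24 − 182.25)/(2·7.5·18.2) = 205.24/273 ≈ 0.751795  ⇒  B ≈ 41.2539°
cos(C) = (a² + b² − c²)/(2ab) = (56.25 + 182.25 − 331.24)/(2·7.5·13.5) = -92.74/202.5 ≈ -0.457975  ⇒  C ≈ 117.257°
Check: A + B + C ≈ 180°

A = 21.49°, B = 41.25°, C = 117.3°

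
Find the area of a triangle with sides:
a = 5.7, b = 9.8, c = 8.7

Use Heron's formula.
s = (5.7 + 9.8 + 8.7)/2 = 24.2/2 = 12.1
s − a = 6.4, s − b = 2.3, s − c = 3.4
s(s−a)(s−b)(s−c) = 12.1·6.4·2.3·3.4 ≈ 605.581
Area = √605.581 ≈ 24.6086

Area = 24.61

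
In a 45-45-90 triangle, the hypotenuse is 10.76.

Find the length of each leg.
In a 45-45-90 triangle hypotenuse = leg·√2, so leg = hypotenuse/√2.
Leg = 10.76/√2 ≈ 10.76/1.41421 ≈ 7.60847

Each leg = 7.608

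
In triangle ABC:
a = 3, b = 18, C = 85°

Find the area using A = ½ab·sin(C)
A = ½·a·b·sin(C) = ½·3·18·sin(85°)
sin(85°) ≈ 0.996195
A ≈ ½·54·0.996195 = 27·0.996195 ≈ 26.8973

Area = 26.9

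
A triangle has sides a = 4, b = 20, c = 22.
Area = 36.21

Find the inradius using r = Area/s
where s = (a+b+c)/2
s = (4 + 20 + 22)/2 = 46/2 = 23
r = Area/s = 36.21/23 ≈ 1.57435

r = 1.574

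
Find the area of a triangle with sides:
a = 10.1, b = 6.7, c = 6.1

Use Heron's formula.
s = (10.1 + 6.7 + 6.1)/2 = 22.9/2 = 11.45
s − a = 1.35, s − b = 4.75, s − c = 5.35
s(s−a)(s−b)(s−c) = 11.45·1.35·4.75·5.35 ≈ 392.814
Area = √392.814 ≈ 19.8195

Area = 19.82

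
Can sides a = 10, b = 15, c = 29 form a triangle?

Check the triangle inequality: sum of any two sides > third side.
a + b vs c: 10 + 15 = 25 ≤ 29  ✗
a + c vs b: 10 + 29 = 39 > 15  ✓
b + c vs a: 15 + 29 = 44 > 10  ✓

No: 10 + 15 = 25 is not > 29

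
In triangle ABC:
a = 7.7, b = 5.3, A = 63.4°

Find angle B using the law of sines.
a/sin(A) = b/sin(B)  ⇒  sin(B) = b·sin(A)/a = 5.3·sin(63.4°)/7.7
sin(63.4°) ≈ 0.894154
sin(B) ≈ 5.3·0.894154/7.7 ≈ 4.73902/7.7 ≈ 0.615457
B = arcsin(0.615457) ≈ 37.9851°
(Since b ≤ a we need B ≤ A, so the obtuse alternative 180° − 37.9851° ≈ 142.015° is rejected.)

B = 37.99°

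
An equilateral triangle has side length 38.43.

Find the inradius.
r = Area/s with s the semi-perimeter.
Area = (√3/4)·38.43² = (√3/4)·1476.8649 ≈ 0.433013·1476.8649 ≈ 639.501
s = 3·38.43/2 = 57.645
r ≈ 639.501/57.645 ≈ 11.0938
(Equivalently r = side/(2√3) = 38.43/3.4641 ≈ 11.0938.)

r = 11.09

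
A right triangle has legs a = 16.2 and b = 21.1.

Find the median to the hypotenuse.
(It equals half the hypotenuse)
Hypotenuse c = √(a² + b²) = √(262.44 + 445.21) = √707.65 ≈ 26.6017
Median to hypotenuse = c/2 ≈ 26.6017/2 ≈ 13.3008

Median = 13.3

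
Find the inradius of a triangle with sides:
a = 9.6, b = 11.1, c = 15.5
r = Area/s where s is the semi-perimeter.
s = (9.6 + 11.1 + 15.5)/2 = 36.2/2 = 18.1
Area = √(s(s−a)(s−b)(s−c)) = √(18.1·8.5·7·2.6) ≈ √2800.07 ≈ 52.9157
r ≈ 52.9157/18.1 ≈ 2.92352

r = 2.924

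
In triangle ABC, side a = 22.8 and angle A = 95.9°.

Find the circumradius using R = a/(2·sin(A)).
R = a/(2·sin(A)) = 22.8/(2·sin(95.9°))
sin(95.9°) ≈ 0.994703
R ≈ 22.8/(2·0.994703) = 22.8/1.98941 ≈ 11.4607

R = 11.46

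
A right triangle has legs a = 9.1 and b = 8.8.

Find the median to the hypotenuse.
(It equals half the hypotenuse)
Hypotenuse c = √(a² + b²) = √(82.81 + 77.44) = √160.25 ≈ 12.659
Median to hypotenuse = c/2 ≈ 12.659/2 ≈ 6.32949

Median = 6.329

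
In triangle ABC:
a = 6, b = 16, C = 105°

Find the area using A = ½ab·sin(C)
A = ½·a·b·sin(C) = ½·6·16·sin(105°)
sin(105°) ≈ 0.965926
A ≈ ½·96·0.965926 = 48·0.965926 ≈ 46.3644

Area = 46.36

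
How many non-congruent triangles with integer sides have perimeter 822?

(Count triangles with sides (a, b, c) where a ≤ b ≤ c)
Let a ≤ b ≤ c with a + b + c = 822. The only binding inequality is a + b > c, i.e. 822 − c > c, so c < 822/2; and c ≥ 822/3 since c is the largest side.
So 274 ≤ c ≤ 410. For each c, b runs from ⌈(822 − c)/2⌉ up to c (then a = 822 − b − c satisfies 1 ≤ a ≤ b automatically), giving c − ⌈(822 − c)/2⌉ + 1 choices.
Summing over c: 1 + 2 + 4 + 5 + … + 203 + 205  (137 terms, c = 274, …, 410) = 14077
Check (closed form: nearest integer to p²/48 for even p, (p+3)²/48 for odd p): 822²/48 = 675684/48 ≈ 14076.75 → 14077

14077 triangles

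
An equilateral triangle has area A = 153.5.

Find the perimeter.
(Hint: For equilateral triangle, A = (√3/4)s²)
A = (√3/4)s²  ⇒  s² = 4A/√3 = 4·153.5/√3 = 614/1.73205 ≈ 354.493
s ≈ √354.493 ≈ 18.828
Perimeter = 3s ≈ 3·18.828 ≈ 56.484

Perimeter = 56.48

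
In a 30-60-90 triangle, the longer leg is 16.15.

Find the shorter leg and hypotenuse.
In a 30-60-90 triangle the sides are in ratio 1 : √3 : 2, so short leg = long leg/√3 and hypotenuse = 2·(short leg).
Short leg = 16.15/√3 ≈ 16.15/1.73205 ≈ 9.32421
Hypotenuse = 2·9.32421 ≈ 18.6484

Short leg = 9.324, Hypotenuse = 18.65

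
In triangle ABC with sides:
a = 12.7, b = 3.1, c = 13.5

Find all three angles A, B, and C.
Law of cosines for each angle (a² = 161.29, b² = 9.61, c² = 182.25):
cos(A) = (b² + c² − a²)/(2bc) = (9.61 + 182.25 − 161.29)/(2·3.1·13.5) = 30.57/83.7 ≈ 0.365233  ⇒  A ≈ 68.5781°
cos(B) = (a² + c² − b²)/(2ac) = (161.29 + 182.25 − 9.61)/(2·12.7·13.5) = 333.93/342.9 ≈ 0.973841  ⇒  B ≈ 13.1341°
cos(C) = (a² + b² − c²)/(2ab) = (161.29 + 9.61 − 182.25)/(2·12.7·3.1) = -11.35/78.74 ≈ -0.144145  ⇒  C ≈ 98.2878°
Check: A + B + C ≈ 180°

A = 68.58°, B = 13.13°, C = 98.29°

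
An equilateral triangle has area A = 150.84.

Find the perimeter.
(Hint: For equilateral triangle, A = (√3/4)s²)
A = (√3/4)s²  ⇒  s² = 4A/√3 = 4·150.84/√3 = 603.36/1.73205 ≈ 348.35
s ≈ √348.35 ≈ 18.6641
Perimeter = 3s ≈ 3·18.6641 ≈ 55.9924

Perimeter = 55.99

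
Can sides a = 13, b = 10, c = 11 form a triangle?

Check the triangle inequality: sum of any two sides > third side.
a + b vs c: 13 + 10 = 23 > 11  ✓
a + c vs b: 13 + 11 = 24 > 10  ✓
b + c vs a: 10 + 11 = 21 > 13  ✓

Yes, triangle inequality satisfied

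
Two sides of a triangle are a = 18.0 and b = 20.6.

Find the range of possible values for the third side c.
Triangle inequality: |a − b| < c < a + b
|a − b| = |18.0 − 20.6| = 2.6
a + b = 18.0 + 20.6 = 38.6

2.6 < c < 38.6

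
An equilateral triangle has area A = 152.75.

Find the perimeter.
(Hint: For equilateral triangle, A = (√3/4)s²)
A = (√3/4)s²  ⇒  s² = 4A/√3 = 4·152.75/√3 = 611/1.73205 ≈ 352.761
s ≈ √352.761 ≈ 18.7819
Perimeter = 3s ≈ 3·18.7819 ≈ 56.3458

Perimeter = 56.35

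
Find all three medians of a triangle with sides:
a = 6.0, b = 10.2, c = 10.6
Median formula: m_a = ½√(2b² + 2c² − a²) (and cyclically). a² = 36, b² = 104.04, c² = 112.36.
m_a = ½√(2·104.04 + 2·112.36 − 36) = ½√396.8 ≈ ½·19.9198 ≈ 9.95992
m_b = ½√(2·36 + 2·112.36 − 104.04) = ½√192.68 ≈ ½·13.8809 ≈ 6.94046
m_c = ½√(2·36 + 2·104.04 − 112.36) = ½√167.72 ≈ ½·12.9507 ≈ 6.47534

m_a = 9.96, m_b = 6.94, m_c = 6.475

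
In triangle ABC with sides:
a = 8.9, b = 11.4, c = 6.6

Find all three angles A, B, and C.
Law of cosines for each angle (a² = 79.21, b² = 129.96, c² = 43.56):
cos(A) = (b² + c² − a²)/(2bc) = (129.96 + 43.56 − 79.21)/(2·11.4·6.6) = 94.31/150.48 ≈ 0.626728  ⇒  A ≈ 51.1909°
cos(B) = (a² + c² − b²)/(2ac) = (79.21 + 43.56 − 129.96)/(2·8.9·6.6) = -7.19/117.48 ≈ -0.0612019  ⇒  B ≈ 93.5088°
cos(C) = (a² + b² − c²)/(2ab) = (79.21 + 129.96 − 43.56)/(2·8.9·11.4) = 165.61/202.92 ≈ 0.816134  ⇒  C ≈ 35.3003°
Check: A + B + C ≈ 180°

A = 51.19°, B = 93.51°, C = 35.3°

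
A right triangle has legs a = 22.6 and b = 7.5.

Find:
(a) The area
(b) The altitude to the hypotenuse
(a) The legs are perpendicular, so Area = ½·a·b = ½·22.6·7.5 = ½·169.5 = 84.75
(b) Hypotenuse c = √(a² + b²) = √(510.76 + 56.25) = √567.01 ≈ 23.812
    Area = ½·c·h_c  ⇒  h_c = 2·Area/c = 169.5/23.812 ≈ 7.11827

Area = 84.75, h_c = 7.118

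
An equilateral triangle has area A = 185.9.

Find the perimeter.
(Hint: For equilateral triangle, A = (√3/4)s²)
A = (√3/4)s²  ⇒  s² = 4A/√3 = 4·185.9/√3 = 743.6/1.73205 ≈ 429.318
s ≈ √429.318 ≈ 20.72
Perimeter = 3s ≈ 3·20.72 ≈ 62.1599

Perimeter = 62.16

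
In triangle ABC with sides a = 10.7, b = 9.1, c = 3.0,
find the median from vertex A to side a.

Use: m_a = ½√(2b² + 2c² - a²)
m_a = ½√(2·9.1² + 2·3.0² − 10.7²) = ½√(2·82.81 + 2·9 − 114.49) = ½√(165.62 + 18 − 114.49) = ½√69.13
√69.13 ≈ 8.31445, so m_a ≈ 4.15722

m_a = 4.157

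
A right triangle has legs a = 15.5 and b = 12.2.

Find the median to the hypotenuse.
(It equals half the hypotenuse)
Hypotenuse c = √(a² + b²) = √(240.25 + 148.84) = √389.09 ≈ 19.7254
Median to hypotenuse = c/2 ≈ 19.7254/2 ≈ 9.86268

Median = 9.863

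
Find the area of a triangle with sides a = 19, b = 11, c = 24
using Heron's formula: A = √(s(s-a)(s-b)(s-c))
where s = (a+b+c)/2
s = (19 + 11 + 24)/2 = 54/2 = 27
s − a = 8, s − b = 16, s − c = 3
s(s−a)(s−b)(s−c) = 27·8·16·3 = 10368
Area = √10368 ≈ 101.823

s = 27.0, Area = 101.8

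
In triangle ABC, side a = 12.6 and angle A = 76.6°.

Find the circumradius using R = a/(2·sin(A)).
R = a/(2·sin(A)) = 12.6/(2·sin(76.6°))
sin(76.6°) ≈ 0.972776
R ≈ 12.6/(2·0.972776) = 12.6/1.94555 ≈ 6.47631

R = 6.476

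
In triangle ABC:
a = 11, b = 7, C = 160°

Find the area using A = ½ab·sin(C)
A = ½·a·b·sin(C) = ½·11·7·sin(160°)
sin(160°) ≈ 0.34202
A ≈ ½·77·0.34202 = 38.5·0.34202 ≈ 13.1678

Area = 13.17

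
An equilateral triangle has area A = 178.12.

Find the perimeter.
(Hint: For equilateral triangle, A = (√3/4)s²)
A = (√3/4)s²  ⇒  s² = 4A/√3 = 4·178.12/√3 = 712.48/1.73205 ≈ 411.351
s ≈ √411.351 ≈ 20.2818
Perimeter = 3s ≈ 3·20.2818 ≈ 60.8453

Perimeter = 60.85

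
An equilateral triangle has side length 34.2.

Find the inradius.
r = Area/s with s the semi-perimeter.
Area = (√3/4)·34.2² = (√3/4)·1169.64 ≈ 0.433013·1169.64 ≈ 506.469
s = 3·34.2/2 = 51.3
r ≈ 506.469/51.3 ≈ 9.87269
(Equivalently r = side/(2√3) = 34.2/3.4641 ≈ 9.87269.)

r = 9.873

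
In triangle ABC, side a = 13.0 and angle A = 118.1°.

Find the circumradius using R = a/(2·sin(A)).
R = a/(2·sin(A)) = 13.0/(2·sin(118.1°))
sin(118.1°) ≈ 0.882127
R ≈ 13.0/(2·0.882127) = 13.0/1.76425 ≈ 7.36855

R = 7.369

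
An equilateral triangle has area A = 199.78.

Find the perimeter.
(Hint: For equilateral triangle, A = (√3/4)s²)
A = (√3/4)s²  ⇒  s² = 4A/√3 = 4·199.78/√3 = 799.12/1.73205 ≈ 461.372
s ≈ √461.372 ≈ 21.4796
Perimeter = 3s ≈ 3·21.4796 ≈ 64.4387

Perimeter = 64.44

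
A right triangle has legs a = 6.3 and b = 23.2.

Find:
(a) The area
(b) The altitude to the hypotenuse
(a) The legs are perpendicular, so Area = ½·a·b = ½·6.3·23.2 = ½·146.16 = 73.08
(b) Hypotenuse c = √(a² + b²) = √(39.69 + 538.24) = √577.93 ≈ 24.0402
    Area = ½·c·h_c  ⇒  h_c = 2·Area/c = 146.16/24.0402 ≈ 6.07982

Area = 73.08, h_c = 6.08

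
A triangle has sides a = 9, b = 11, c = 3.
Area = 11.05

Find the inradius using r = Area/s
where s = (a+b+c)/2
s = (9 + 11 + 3)/2 = 23/2 = 11.5
r = Area/s = 11.05/11.5 ≈ 0.96087

r = 0.9609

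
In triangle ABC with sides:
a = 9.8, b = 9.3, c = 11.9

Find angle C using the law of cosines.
c² = a² + b² − 2ab·cos(C)  ⇒  cos(C) = (a² + b² − c²)/(2ab)
cos(C) = (9.8² + 9.3² − 11.9²)/(2·9.8·9.3) = (96.04 + 86.49 − 141.61)/182.28 = 40.92/182.28 ≈ 0.22449
C = arccos(0.22449) ≈ 77.0271°

C = 77.03°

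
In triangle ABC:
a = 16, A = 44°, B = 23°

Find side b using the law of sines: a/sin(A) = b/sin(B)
a/sin(A) = b/sin(B)  ⇒  b = a·sin(B)/sin(A) = 16·sin(23°)/sin(44°)
sin(23°) ≈ 0.390731, sin(44°) ≈ 0.694658
b ≈ 16·0.390731/0.694658 ≈ 6.2517/0.694658 ≈ 8.99967

b = 9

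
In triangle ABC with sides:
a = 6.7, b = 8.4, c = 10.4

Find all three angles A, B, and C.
Law of cosines for each angle (a² = 44.89, b² = 70.56, c² = 108.16):
cos(A) = (b² + c² − a²)/(2bc) = (70.56 + 108.16 − 44.89)/(2·8.4·10.4) = 133.83/174.72 ≈ 0.765968  ⇒  A ≈ 40.0068°
cos(B) = (a² + c² − b²)/(2ac) = (44.89 + 108.16 − 70.56)/(2·6.7·10.4) = 82.49/139.36 ≈ 0.59192  ⇒  B ≈ 53.7066°
cos(C) = (a² + b² − c²)/(2ab) = (44.89 + 70.56 − 108.16)/(2·6.7·8.4) = 7.29/112.56 ≈ 0.0647655  ⇒  C ≈ 86.2866°
Check: A + B + C ≈ 180°

A = 40.01°, B = 53.71°, C = 86.29°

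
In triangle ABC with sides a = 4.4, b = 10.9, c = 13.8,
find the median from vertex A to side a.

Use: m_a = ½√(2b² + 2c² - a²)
m_a = ½√(2·10.9² + 2·13.8² − 4.4²) = ½√(2·118.81 + 2·190.44 − 19.36) = ½√(237.62 + 380.88 − 19.36) = ½√599.14
√599.14 ≈ 24.4773, so m_a ≈ 12.2387

m_a = 12.24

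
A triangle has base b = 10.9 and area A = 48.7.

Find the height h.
A = ½·b·h  ⇒  h = 2A/b = 2·48.7/10.9 = 97.4/10.9 ≈ 8.93578

h = 8.936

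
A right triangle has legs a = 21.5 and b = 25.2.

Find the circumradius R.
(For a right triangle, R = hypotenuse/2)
Hypotenuse c = √(a² + b²) = √(462.25 + 635.04) = √1097.29 ≈ 33.1254
R = c/2 ≈ 33.1254/2 ≈ 16.5627

R = 16.56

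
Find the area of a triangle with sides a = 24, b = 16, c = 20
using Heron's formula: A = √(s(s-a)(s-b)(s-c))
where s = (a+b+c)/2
s = (24 + 16 + 20)/2 = 60/2 = 30
s − a = 6, s − b = 14, s − c = 10
s(s−a)(s−b)(s−c) = 30·6·14·10 = 25200
Area = √25200 ≈ 158.745

s = 30.0, Area = 158.7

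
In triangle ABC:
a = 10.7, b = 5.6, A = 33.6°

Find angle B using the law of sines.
a/sin(A) = b/sin(B)  ⇒  sin(B) = b·sin(A)/a = 5.6·sin(33.6°)/10.7
sin(33.6°) ≈ 0.553392
sin(B) ≈ 5.6·0.553392/10.7 ≈ 3.09899/10.7 ≈ 0.289625
B = arcsin(0.289625) ≈ 16.8355°
(Since b ≤ a we need B ≤ A, so the obtuse alternative 180° − 16.8355° ≈ 163.164° is rejected.)

B = 16.84°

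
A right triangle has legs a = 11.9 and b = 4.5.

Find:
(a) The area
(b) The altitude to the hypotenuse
(a) The legs are perpendicular, so Area = ½·a·b = ½·11.9·4.5 = ½·53.55 = 26.775
(b) Hypotenuse c = √(a² + b²) = √(141.61 + 20.25) = √161.86 ≈ 12.7224
    Area = ½·c·h_c  ⇒  h_c = 2·Area/c = 53.55/12.7224 ≈ 4.2091

Area = 26.775, h_c = 4.209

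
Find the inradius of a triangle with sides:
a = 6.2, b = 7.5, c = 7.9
r = Area/s where s is the semi-perimeter.
s = (6.2 + 7.5 + 7.9)/2 = 21.6/2 = 10.8
Area = √(s(s−a)(s−b)(s−c)) = √(10.8·4.6·3.3·2.9) ≈ √475.438 ≈ 21.8045
r ≈ 21.8045/10.8 ≈ 2.01894

r = 2.019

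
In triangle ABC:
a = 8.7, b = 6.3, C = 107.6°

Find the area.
Two sides and the included angle (SAS): A = ½·a·b·sin(C) = ½·8.7·6.3·sin(107.6°)
sin(107.6°) ≈ 0.953191
A ≈ ½·54.81·0.953191 = 27.405·0.953191 ≈ 26.1222

Area = 26.12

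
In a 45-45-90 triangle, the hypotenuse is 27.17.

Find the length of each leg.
In a 45-45-90 triangle hypotenuse = leg·√2, so leg = hypotenuse/√2.
Leg = 27.17/√2 ≈ 27.17/1.41421 ≈ 19.2121

Each leg = 19.21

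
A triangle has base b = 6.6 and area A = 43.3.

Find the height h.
A = ½·b·h  ⇒  h = 2A/b = 2·43.3/6.6 = 86.6/6.6 ≈ 13.1212

h = 13.12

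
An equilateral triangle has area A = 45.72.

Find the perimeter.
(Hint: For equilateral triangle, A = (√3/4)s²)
A = (√3/4)s²  ⇒  s² = 4A/√3 = 4·45.72/√3 = 182.88/1.73205 ≈ 105.586
s ≈ √105.586 ≈ 10.2755
Perimeter = 3s ≈ 3·10.2755 ≈ 30.8265

Perimeter = 30.83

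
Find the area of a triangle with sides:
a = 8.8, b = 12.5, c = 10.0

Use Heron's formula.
s = (8.8 + 12.5 + 10.0)/2 = 31.3/2 = 15.65
s − a = 6.85, s − b = 3.15, s − c = 5.65
s(s−a)(s−b)(s−c) = 15.65·6.85·3.15·5.65 ≈ 1907.94
Area = √1907.94 ≈ 43.6799

Area = 43.68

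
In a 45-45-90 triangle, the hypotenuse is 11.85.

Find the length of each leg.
In a 45-45-90 triangle hypotenuse = leg·√2, so leg = hypotenuse/√2.
Leg = 11.85/√2 ≈ 11.85/1.41421 ≈ 8.37922

Each leg = 8.379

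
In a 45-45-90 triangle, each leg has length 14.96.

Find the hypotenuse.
In a 45-45-90 triangle the sides are in ratio 1 : 1 : √2, so hypotenuse = leg·√2.
Hypotenuse = 14.96·√2 ≈ 14.96·1.41421 ≈ 21.1566

Hypotenuse = 14.96√2 = 21.16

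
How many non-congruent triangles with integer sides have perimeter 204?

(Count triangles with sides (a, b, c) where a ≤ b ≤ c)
Let a ≤ b ≤ c with a + b + c = 204. The only binding inequality is a + b > c, i.e. 204 − c > c, so c < 204/2; and c ≥ 204/3 since c is the largest side.
So 68 ≤ c ≤ 101. For each c, b runs from ⌈(204 − c)/2⌉ up to c (then a = 204 − b − c satisfies 1 ≤ a ≤ b automatically), giving c − ⌈(204 − c)/2⌉ + 1 choices.
Summing over c: 1 + 2 + 4 + 5 + … + 49 + 50  (34 terms, c = 68, …, 101) = 867
Check (closed form: nearest integer to p²/48 for even p, (p+3)²/48 for odd p): 204²/48 = 41616/48 ≈ 867.00 → 867

867 triangles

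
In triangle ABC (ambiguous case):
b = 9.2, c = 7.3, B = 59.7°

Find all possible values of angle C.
b/sin(B) = c/sin(C)  ⇒  sin(C) = c·sin(B)/b = 7.3·sin(59.7°)/9.2
sin(59.7°) ≈ 0.863396
sin(C) ≈ 7.3·0.863396/9.2 ≈ 6.30279/9.2 ≈ 0.685086
Candidate 1: C₁ = arcsin(0.685086) ≈ 43.2423°  →  A = 180° − 59.7° − 43.2423° ≈ 77.0577° > 0, valid
Candidate 2: C₂ = 180° − C₁ ≈ 136.758°  →  A = 180° − 59.7° − 136.758° ≈ -16.4577° ≤ 0, not a valid triangle

C = 43.24° (one solution)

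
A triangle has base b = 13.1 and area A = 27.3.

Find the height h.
A = ½·b·h  ⇒  h = 2A/b = 2·27.3/13.1 = 54.6/13.1 ≈ 4.16794

h = 4.168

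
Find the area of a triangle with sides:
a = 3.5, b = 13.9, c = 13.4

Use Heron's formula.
s = (3.5 + 13.9 + 13.4)/2 = 30.8/2 = 15.4
s − a = 11.9, s − b = 1.5, s − c = 2
s(s−a)(s−b)(s−c) = 15.4·11.9·1.5·2 ≈ 549.78
Area = √549.78 ≈ 23.4474

Area = 23.45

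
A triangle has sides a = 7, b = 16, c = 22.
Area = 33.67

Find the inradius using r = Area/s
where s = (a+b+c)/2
s = (7 + 16 + 22)/2 = 45/2 = 22.5
r = Area/s = 33.67/22.5 ≈ 1.49644

r = 1.496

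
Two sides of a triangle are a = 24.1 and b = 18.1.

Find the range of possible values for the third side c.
Triangle inequality: |a − b| < c < a + b
|a − b| = |24.1 − 18.1| = 6
a + b = 24.1 + 18.1 = 42.2

6 < c < 42.2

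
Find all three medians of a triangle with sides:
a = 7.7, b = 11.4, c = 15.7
Median formula: m_a = ½√(2b² + 2c² − a²) (and cyclically). a² = 59.29, b² = 129.96, c² = 246.49.
m_a = ½√(2·129.96 + 2·246.49 − 59.29) = ½√693.61 ≈ ½·26.3365 ≈ 13.1682
m_b = ½√(2·59.29 + 2·246.49 − 129.96) = ½√481.6 ≈ ½·21.9454 ≈ 10.9727
m_c = ½√(2·59.29 + 2·129.96 − 246.49) = ½√132.01 ≈ ½·11.4896 ≈ 5.74478

m_a = 13.17, m_b = 10.97, m_c = 5.745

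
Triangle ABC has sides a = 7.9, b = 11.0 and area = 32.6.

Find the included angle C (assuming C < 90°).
Area = ½·a·b·sin(C)  ⇒  sin(C) = 2·Area/(a·b) = 2·32.6/(7.9·11.0) = 65.2/86.9 ≈ 0.750288
C = arcsin(0.750288) ≈ 48.6153° (taking the acute solution since C < 90°)

C = 48.62°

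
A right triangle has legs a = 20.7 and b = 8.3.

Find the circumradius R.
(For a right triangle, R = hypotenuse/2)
Hypotenuse c = √(a² + b²) = √(428.49 + 68.89) = √497.38 ≈ 22.302
R = c/2 ≈ 22.302/2 ≈ 11.151

R = 11.15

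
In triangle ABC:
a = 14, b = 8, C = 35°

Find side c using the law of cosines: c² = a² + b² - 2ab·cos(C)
c² = 14² + 8² − 2·14·8·cos(35°)
cos(35°) ≈ 0.819152
c² ≈ 196 + 64 − 224·(0.819152) ≈ 260 − 183.49 ≈ 76.5099
c ≈ √76.5099 ≈ 8.747

c = 8.747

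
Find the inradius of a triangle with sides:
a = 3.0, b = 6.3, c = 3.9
r = Area/s where s is the semi-perimeter.
s = (3.0 + 6.3 + 3.9)/2 = 13.2/2 = 6.6
Area = √(s(s−a)(s−b)(s−c)) = √(6.6·3.6·0.3·2.7) ≈ √19.2456 ≈ 4.38698
r ≈ 4.38698/6.6 ≈ 0.664694

r = 0.6647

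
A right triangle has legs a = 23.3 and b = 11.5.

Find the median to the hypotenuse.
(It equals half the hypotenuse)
Hypotenuse c = √(a² + b²) = √(542.89 + 132.25) = √675.14 ≈ 25.9835
Median to hypotenuse = c/2 ≈ 25.9835/2 ≈ 12.9917

Median = 12.99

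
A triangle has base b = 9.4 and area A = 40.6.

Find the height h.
A = ½·b·h  ⇒  h = 2A/b = 2·40.6/9.4 = 81.2/9.4 ≈ 8.6383

h = 8.638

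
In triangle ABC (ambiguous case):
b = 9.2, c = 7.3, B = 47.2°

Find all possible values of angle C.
b/sin(B) = c/sin(C)  ⇒  sin(C) = c·sin(B)/b = 7.3·sin(47.2°)/9.2
sin(47.2°) ≈ 0.73373
sin(C) ≈ 7.3·0.73373/9.2 ≈ 5.35623/9.2 ≈ 0.582199
Candidate 1: C₁ = arcsin(0.582199) ≈ 35.6053°  →  A = 180° − 47.2° − 35.6053° ≈ 97.1947° > 0, valid
Candidate 2: C₂ = 180° − C₁ ≈ 144.395°  →  A = 180° − 47.2° − 144.395° ≈ -11.5947° ≤ 0, not a valid triangle

C = 35.61° (one solution)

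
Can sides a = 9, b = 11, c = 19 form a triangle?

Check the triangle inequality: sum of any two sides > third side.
a + b vs c: 9 + 11 = 20 > 19  ✓
a + c vs b: 9 + 19 = 28 > 11  ✓
b + c vs a: 11 + 19 = 30 > 9  ✓

Yes, triangle inequality satisfied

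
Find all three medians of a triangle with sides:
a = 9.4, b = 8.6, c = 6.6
Median formula: m_a = ½√(2b² + 2c² − a²) (and cyclically). a² = 88.36, b² = 73.96, c² = 43.56.
m_a = ½√(2·73.96 + 2·43.56 − 88.36) = ½√146.68 ≈ ½·12.1112 ≈ 6.05558
m_b = ½√(2·88.36 + 2·43.56 − 73.96) = ½√189.88 ≈ ½·13.7797 ≈ 6.88985
m_c = ½√(2·88.36 + 2·73.96 − 43.56) = ½√281.08 ≈ ½·16.7654 ≈ 8.38272

m_a = 6.056, m_b = 6.89, m_c = 8.383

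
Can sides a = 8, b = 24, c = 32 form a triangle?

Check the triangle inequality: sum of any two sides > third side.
a + b vs c: 8 + 24 = 32 ≤ 32  ✗
a + c vs b: 8 + 32 = 40 > 24  ✓
b + c vs a: 24 + 32 = 56 > 8  ✓

No: 8 + 24 = 32 is not > 32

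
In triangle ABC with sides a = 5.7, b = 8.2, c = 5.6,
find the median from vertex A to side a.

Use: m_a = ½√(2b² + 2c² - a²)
m_a = ½√(2·8.2² + 2·5.6² − 5.7²) = ½√(2·67.24 + 2·31.36 − 32.49) = ½√(134.48 + 62.72 − 32.49) = ½√164.71
√164.71 ≈ 12.8339, so m_a ≈ 6.41697

m_a = 6.417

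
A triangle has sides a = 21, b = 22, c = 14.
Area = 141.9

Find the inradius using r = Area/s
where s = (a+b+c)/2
s = (21 + 22 + 14)/2 = 57/2 = 28.5
r = Area/s = 141.9/28.5 ≈ 4.97895

r = 4.979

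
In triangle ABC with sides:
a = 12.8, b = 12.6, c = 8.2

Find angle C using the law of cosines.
c² = a² + b² − 2ab·cos(C)  ⇒  cos(C) = (a² + b² − c²)/(2ab)
cos(C) = (12.8² + 12.6² − 8.2²)/(2·12.8·12.6) = (163.84 + 158.76 − 67.24)/322.56 = 255.36/322.56 ≈ 0.791667
C = arccos(0.791667) ≈ 37.6585°

C = 37.66°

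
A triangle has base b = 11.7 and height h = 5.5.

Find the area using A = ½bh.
A = ½·b·h = ½·11.7·5.5 = ½·64.35 = 32.175

Area = 32.175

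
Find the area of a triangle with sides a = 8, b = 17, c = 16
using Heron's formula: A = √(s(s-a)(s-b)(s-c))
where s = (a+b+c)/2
s = (8 + 17 + 16)/2 = 41/2 = 20.5
s − a = 12.5, s − b = 3.5, s − c = 4.5
s(s−a)(s−b)(s−c) = 20.5·12.5·3.5·4.5 = 4035.9375
Area = √4035.9375 ≈ 63.529

s = 20.5, Area = 63.53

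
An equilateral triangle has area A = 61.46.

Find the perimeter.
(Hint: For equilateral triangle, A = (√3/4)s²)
A = (√3/4)s²  ⇒  s² = 4A/√3 = 4·61.46/√3 = 245.84/1.73205 ≈ 141.936
s ≈ √141.936 ≈ 11.9137
Perimeter = 3s ≈ 3·11.9137 ≈ 35.741

Perimeter = 35.74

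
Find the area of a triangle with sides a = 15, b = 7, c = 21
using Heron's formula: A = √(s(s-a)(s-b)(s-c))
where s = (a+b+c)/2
s = (15 + 7 + 21)/2 = 43/2 = 21.5
s − a = 6.5, s − b = 14.5, s − c = 0.5
s(s−a)(s−b)(s−c) = 21.5·6.5·14.5·0.5 = 1013.1875
Area = √1013.1875 ≈ 31.8306

s = 21.5, Area = 31.83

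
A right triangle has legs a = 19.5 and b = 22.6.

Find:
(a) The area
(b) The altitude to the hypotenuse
(a) The legs are perpendicular, so Area = ½·a·b = ½·19.5·22.6 = ½·440.7 = 220.35
(b) Hypotenuse c = √(a² + b²) = √(380.25 + 510.76) = √891.01 ≈ 29.8498
    Area = ½·c·h_c  ⇒  h_c = 2·Area/c = 440.7/29.8498 ≈ 14.7639

Area = 220.35, h_c = 14.76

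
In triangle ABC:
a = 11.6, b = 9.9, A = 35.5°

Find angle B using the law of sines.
a/sin(A) = b/sin(B)  ⇒  sin(B) = b·sin(A)/a = 9.9·sin(35.5°)/11.6
sin(35.5°) ≈ 0.580703
sin(B) ≈ 9.9·0.580703/11.6 ≈ 5.74896/11.6 ≈ 0.4956
B = arcsin(0.4956) ≈ 29.7093°
(Since b ≤ a we need B ≤ A, so the obtuse alternative 180° − 29.7093° ≈ 150.291° is rejected.)

B = 29.71°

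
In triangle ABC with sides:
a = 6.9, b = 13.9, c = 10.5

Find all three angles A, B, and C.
Law of cosines for each angle (a² = 47.61, b² = 193.21, c² = 110.25):
cos(A) = (b² + c² − a²)/(2bc) = (193.21 + 110.25 − 47.61)/(2·13.9·10.5) = 255.85/291.9 ≈ 0.876499  ⇒  A ≈ 28.7771°
cos(B) = (a² + c² − b²)/(2ac) = (47.61 + 110.25 − 193.21)/(2·6.9·10.5) = -35.35/144.9 ≈ -0.243961  ⇒  B ≈ 104.12°
cos(C) = (a² + b² − c²)/(2ab) = (47.61 + 193.21 − 110.25)/(2·6.9·13.9) = 130.57/191.82 ≈ 0.68069  ⇒  C ≈ 47.1024°
Check: A + B + C ≈ 180°

A = 28.78°, B = 104.1°, C = 47.1°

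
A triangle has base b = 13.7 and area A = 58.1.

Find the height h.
A = ½·b·h  ⇒  h = 2A/b = 2·58.1/13.7 = 116.2/13.7 ≈ 8.48175

h = 8.482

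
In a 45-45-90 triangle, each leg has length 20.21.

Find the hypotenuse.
In a 45-45-90 triangle the sides are in ratio 1 : 1 : √2, so hypotenuse = leg·√2.
Hypotenuse = 20.21·√2 ≈ 20.21·1.41421 ≈ 28.5813

Hypotenuse = 20.21√2 = 28.58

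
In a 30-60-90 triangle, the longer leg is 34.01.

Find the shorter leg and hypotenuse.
In a 30-60-90 triangle the sides are in ratio 1 : √3 : 2, so short leg = long leg/√3 and hypotenuse = 2·(short leg).
Short leg = 34.01/√3 ≈ 34.01/1.73205 ≈ 19.6357
Hypotenuse = 2·19.6357 ≈ 39.2714

Short leg = 19.64, Hypotenuse = 39.27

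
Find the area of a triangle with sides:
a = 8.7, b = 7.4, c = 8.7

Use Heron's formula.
s = (8.7 + 7.4 + 8.7)/2 = 24.8/2 = 12.4
s − a = 3.7, s − b = 5, s − c = 3.7
s(s−a)(s−b)(s−c) = 12.4·3.7·5·3.7 ≈ 848.78
Area = √848.78 ≈ 29.1338

Area = 29.13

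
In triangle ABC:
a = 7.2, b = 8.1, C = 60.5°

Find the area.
Two sides and the included angle (SAS): A = ½·a·b·sin(C) = ½·7.2·8.1·sin(60.5°)
sin(60.5°) ≈ 0.870356
A ≈ ½·58.32·0.870356 = 29.16·0.870356 ≈ 25.3796

Area = 25.38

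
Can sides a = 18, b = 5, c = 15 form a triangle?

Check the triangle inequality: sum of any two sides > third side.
a + b vs c: 18 + 5 = 23 > 15  ✓
a + c vs b: 18 + 15 = 33 > 5  ✓
b + c vs a: 5 + 15 = 20 > 18  ✓

Yes, triangle inequality satisfied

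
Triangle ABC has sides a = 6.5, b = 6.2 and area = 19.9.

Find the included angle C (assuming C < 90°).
Area = ½·a·b·sin(C)  ⇒  sin(C) = 2·Area/(a·b) = 2·19.9/(6.5·6.2) = 39.8/40.3 ≈ 0.987593
C = arcsin(0.987593) ≈ 80.9652° (taking the acute solution since C < 90°)

C = 80.97°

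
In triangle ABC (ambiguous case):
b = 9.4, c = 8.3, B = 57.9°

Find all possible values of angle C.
b/sin(B) = c/sin(C)  ⇒  sin(C) = c·sin(B)/b = 8.3·sin(57.9°)/9.4
sin(57.9°) ≈ 0.847122
sin(C) ≈ 8.3·0.847122/9.4 ≈ 7.03111/9.4 ≈ 0.747991
Candidate 1: C₁ = arcsin(0.747991) ≈ 48.4166°  →  A = 180° − 57.9° − 48.4166° ≈ 73.6834° > 0, valid
Candidate 2: C₂ = 180° − C₁ ≈ 131.583°  →  A = 180° − 57.9° − 131.583° ≈ -9.4834° ≤ 0, not a valid triangle

C = 48.42° (one solution)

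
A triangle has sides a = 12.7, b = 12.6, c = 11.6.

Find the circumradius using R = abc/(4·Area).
First find the area with Heron's formula.
s = (12.7 + 12.6 + 11.6)/2 = 18.45
Area = √(s(s−a)(s−b)(s−c)) = √(18.45·5.75·5.85·6.85) ≈ √4251.19 ≈ 65.2012
abc = 12.7·12.6·11.6 = 1856.232
R = abc/(4·Area) ≈ 1856.232/(4·65.2012) = 1856.232/260.805 ≈ 7.11733

R = 7.117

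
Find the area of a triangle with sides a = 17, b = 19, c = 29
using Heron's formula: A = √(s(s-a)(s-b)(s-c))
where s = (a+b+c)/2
s = (17 + 19 + 29)/2 = 65/2 = 32.5
s − a = 15.5, s − b = 13.5, s − c = 3.5
s(s−a)(s−b)(s−c) = 32.5·15.5·13.5·3.5 = 23802.1875
Area = √23802.1875 ≈ 154.28

s = 32.5, Area = 154.3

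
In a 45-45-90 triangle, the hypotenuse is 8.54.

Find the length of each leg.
In a 45-45-90 triangle hypotenuse = leg·√2, so leg = hypotenuse/√2.
Leg = 8.54/√2 ≈ 8.54/1.41421 ≈ 6.03869

Each leg = 6.039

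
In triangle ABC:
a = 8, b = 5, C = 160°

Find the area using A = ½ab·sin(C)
A = ½·a·b·sin(C) = ½·8·5·sin(160°)
sin(160°) ≈ 0.34202
A ≈ ½·40·0.34202 = 20·0.34202 ≈ 6.8404

Area = 6.84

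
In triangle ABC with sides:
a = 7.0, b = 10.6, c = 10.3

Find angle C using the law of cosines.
c² = a² + b² − 2ab·cos(C)  ⇒  cos(C) = (a² + b² − c²)/(2ab)
cos(C) = (7.0² + 10.6² − 10.3²)/(2·7.0·10.6) = (49 + 112.36 − 106.09)/148.4 = 55.27/148.4 ≈ 0.372439
C = arccos(0.372439) ≈ 68.1339°

C = 68.13°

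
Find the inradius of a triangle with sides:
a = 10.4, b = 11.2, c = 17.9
r = Area/s where s is the semi-perimeter.
s = (10.4 + 11.2 + 17.9)/2 = 39.5/2 = 19.75
Area = √(s(s−a)(s−b)(s−c)) = √(19.75·9.35·8.55·1.85) ≈ √2920.9 ≈ 54.0453
r ≈ 54.0453/19.75 ≈ 2.73647

r = 2.736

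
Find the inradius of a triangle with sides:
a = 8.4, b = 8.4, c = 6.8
r = Area/s where s is the semi-perimeter.
s = (8.4 + 8.4 + 6.8)/2 = 23.6/2 = 11.8
Area = √(s(s−a)(s−b)(s−c)) = √(11.8·3.4·3.4·5) ≈ √682.04 ≈ 26.1159
r ≈ 26.1159/11.8 ≈ 2.21321

r = 2.213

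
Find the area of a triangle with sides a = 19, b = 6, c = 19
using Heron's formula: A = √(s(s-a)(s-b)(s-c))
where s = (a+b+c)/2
s = (19 + 6 + 19)/2 = 44/2 = 22
s − a = 3, s − b = 16, s − c = 3
s(s−a)(s−b)(s−c) = 22·3·16·3 = 3168
Area = √3168 ≈ 56.285

s = 22.0, Area = 56.28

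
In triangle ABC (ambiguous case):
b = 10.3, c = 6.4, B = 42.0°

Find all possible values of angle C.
b/sin(B) = c/sin(C)  ⇒  sin(C) = c·sin(B)/b = 6.4·sin(42.0°)/10.3
sin(42.0°) ≈ 0.669131
sin(C) ≈ 6.4·0.669131/10.3 ≈ 4.28244/10.3 ≈ 0.41577
Candidate 1: C₁ = arcsin(0.41577) ≈ 24.5678°  →  A = 180° − 42.0° − 24.5678° ≈ 113.432° > 0, valid
Candidate 2: C₂ = 180° − C₁ ≈ 155.432°  →  A = 180° − 42.0° − 155.432° ≈ -17.4322° ≤ 0, not a valid triangle

C = 24.57° (one solution)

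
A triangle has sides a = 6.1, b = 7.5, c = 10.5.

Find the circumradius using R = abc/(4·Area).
First find the area with Heron's formula.
s = (6.1 + 7.5 + 10.5)/2 = 12.05
Area = √(s(s−a)(s−b)(s−c)) = √(12.05·5.95·4.55·1.55) ≈ √505.647 ≈ 22.4866
abc = 6.1·7.5·10.5 = 480.375
R = abc/(4·Area) ≈ 480.375/(4·22.4866) = 480.375/89.9464 ≈ 5.34068

R = 5.341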